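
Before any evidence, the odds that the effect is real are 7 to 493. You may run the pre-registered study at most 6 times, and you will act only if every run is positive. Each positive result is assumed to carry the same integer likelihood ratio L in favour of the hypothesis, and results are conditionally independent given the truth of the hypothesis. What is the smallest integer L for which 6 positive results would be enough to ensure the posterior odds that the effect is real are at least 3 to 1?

3

Prior odds = 7/493.
Target odds = 3.
Need L⁶ ≥ 3 ÷ (7/493) = 1479/7.
2⁶ = 64 < 1479/7 ≤ 729 = 3⁶, so L = 3.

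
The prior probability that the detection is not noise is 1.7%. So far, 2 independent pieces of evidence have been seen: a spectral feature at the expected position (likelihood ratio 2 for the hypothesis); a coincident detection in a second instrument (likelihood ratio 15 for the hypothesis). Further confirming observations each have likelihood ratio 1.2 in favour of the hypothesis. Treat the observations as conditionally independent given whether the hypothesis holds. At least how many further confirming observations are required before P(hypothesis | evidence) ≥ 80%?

Prior odds = 0.017/0.983 = 17/983.
Combined Bayes factor of the evidence already in hand = 2 × 15 = 30.
Odds after that evidence = (17/983) × 30 = 510/983.
Target odds = 0.8/0.2 = 4.
Need 1.2ⁿ ≥ 4 ÷ (510/983) = 1966/255.
1.2¹¹ = 362797056/48828125 falls short of 1966/255 but 1.2¹² ≈8.9161 reaches it, so n = 12.

12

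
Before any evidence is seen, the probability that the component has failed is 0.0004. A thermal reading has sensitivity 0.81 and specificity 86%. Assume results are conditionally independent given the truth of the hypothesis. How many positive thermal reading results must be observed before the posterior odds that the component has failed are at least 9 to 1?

6

Prior odds = 0.0004/0.9996 = 1/2499.
False-positive rate = 1 − 0.86 = 0.14; likelihood ratio of a positive = 0.81/0.14 = 81/14.
Target odds = 9.
Need (1/2499) × (81/14)ⁿ ≥ 9, i.e. (81/14)ⁿ ≥ 22491.
(81/14)⁵ ≈6483.13 falls short of 22491 but (81/14)⁶ ≈37509.6 reaches it, so n = 6.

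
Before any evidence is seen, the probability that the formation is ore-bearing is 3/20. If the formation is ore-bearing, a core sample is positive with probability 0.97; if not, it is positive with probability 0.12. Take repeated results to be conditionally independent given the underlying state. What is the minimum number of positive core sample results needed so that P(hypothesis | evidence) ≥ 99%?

4

Prior odds = 0.15/0.85 = 3/17.
Likelihood ratio of a positive = 0.97/0.12 = 97/12.
Target posterior odds = 0.99/0.01 = 99.
Need (3/17) × (97/12)ⁿ ≥ 99, i.e. (97/12)ⁿ ≥ 561.
(97/12)³ = 912673/1728 falls short of 561 but (97/12)⁴ = 88529281/20736 reaches it, so n = 4.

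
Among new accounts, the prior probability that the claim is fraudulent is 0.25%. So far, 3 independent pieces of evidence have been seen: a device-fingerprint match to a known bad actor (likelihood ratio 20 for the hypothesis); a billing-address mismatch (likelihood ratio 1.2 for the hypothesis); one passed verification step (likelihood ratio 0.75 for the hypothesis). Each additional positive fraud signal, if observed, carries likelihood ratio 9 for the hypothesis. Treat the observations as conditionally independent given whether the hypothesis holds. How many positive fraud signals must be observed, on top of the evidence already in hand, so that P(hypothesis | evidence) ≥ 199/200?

Prior odds = 0.0025/0.9975 = 1/399.
Combined Bayes factor of the evidence already in hand = 20 × 1.2 × 0.75 = 18.
Odds after that evidence = (1/399) × 18 = 6/133.
Target odds = 0.995/0.005 = 199.
Need 9ⁿ ≥ 199 ÷ (6/133) = 26467/6.
9³ = 729 falls short of 26467/6 but 9⁴ = 6561 reaches it, so n = 4.

4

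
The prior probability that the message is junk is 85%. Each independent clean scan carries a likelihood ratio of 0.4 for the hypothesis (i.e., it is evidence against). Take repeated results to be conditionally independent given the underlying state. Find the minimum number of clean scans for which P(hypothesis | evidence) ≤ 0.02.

Prior odds: 0.85 ÷ 0.15 = 17/3.
Likelihood ratio per clean scan = 0.4.
Target posterior odds = 0.02/0.98 = 1/49.
Need (17/3) × 0.4ⁿ ≤ 1/49, i.e. 0.4ⁿ ≤ 3/833.
0.4⁶ = 64/15625 is still above 3/833 but 0.4⁷ = 128/78125 is at or below it, so n = 7.

7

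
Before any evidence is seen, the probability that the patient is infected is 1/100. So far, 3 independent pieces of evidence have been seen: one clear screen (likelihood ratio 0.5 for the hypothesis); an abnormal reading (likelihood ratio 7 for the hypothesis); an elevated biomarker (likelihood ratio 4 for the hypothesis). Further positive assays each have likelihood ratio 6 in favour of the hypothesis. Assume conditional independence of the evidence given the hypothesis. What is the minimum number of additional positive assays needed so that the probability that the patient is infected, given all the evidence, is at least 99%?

4

Prior odds = 0.01/0.99 = 1/99.
Combined Bayes factor of the evidence already in hand = 0.5 × 7 × 4 = 14.
Odds after that evidence = (1/99) × 14 = 14/99.
Target odds = 0.99/0.01 = 99.
Need 6ⁿ ≥ 99 ÷ (14/99) = 9801/14.
6³ = 216 falls short of 9801/14 but 6⁴ = 1296 reaches it, so n = 4.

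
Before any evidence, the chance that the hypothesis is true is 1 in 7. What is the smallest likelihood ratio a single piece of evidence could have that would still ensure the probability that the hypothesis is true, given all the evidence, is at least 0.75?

18

Prior odds = (1/7)/(6/7) = 1/6.
Target odds = 0.75/0.25 = 3.
Required Bayes factor = 3 ÷ (1/6) = 18.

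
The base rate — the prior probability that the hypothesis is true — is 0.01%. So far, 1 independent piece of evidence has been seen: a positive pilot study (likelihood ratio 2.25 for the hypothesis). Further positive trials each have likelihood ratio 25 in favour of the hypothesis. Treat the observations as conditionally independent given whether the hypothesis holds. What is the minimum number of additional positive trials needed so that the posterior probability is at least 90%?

Prior odds = 0.0001/0.9999 = 1/9999.
Bayes factor of the evidence already in hand = 2.25.
Odds after that evidence = (1/9999) × 2.25 = 1/4444.
Target odds = 0.9/0.1 = 9.
Need 25ⁿ ≥ 9 ÷ (1/4444) = 39996.
25³ = 15625 falls short of 39996 but 25⁴ = 390625 reaches it, so n = 4.

4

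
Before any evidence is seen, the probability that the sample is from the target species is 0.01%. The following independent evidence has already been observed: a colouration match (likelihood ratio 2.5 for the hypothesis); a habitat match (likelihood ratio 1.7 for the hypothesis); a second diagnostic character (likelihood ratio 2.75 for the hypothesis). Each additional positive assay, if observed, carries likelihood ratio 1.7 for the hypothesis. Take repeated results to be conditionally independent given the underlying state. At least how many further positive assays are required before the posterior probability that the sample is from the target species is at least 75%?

Prior odds = 0.0001/0.9999 = 1/9999.
Combined Bayes factor of the evidence already in hand = 2.5 × 1.7 × 2.75 = 11.6875.
Odds after that evidence = (1/9999) × 11.6875 = 17/14544.
Target odds = 0.75/0.25 = 3.
Need 1.7ⁿ ≥ 3 ÷ (17/14544) = 43632/17.
1.7¹⁴ ≈1683.78 falls short of 43632/17 but 1.7¹⁵ ≈2862.42 reaches it, so n = 15.

15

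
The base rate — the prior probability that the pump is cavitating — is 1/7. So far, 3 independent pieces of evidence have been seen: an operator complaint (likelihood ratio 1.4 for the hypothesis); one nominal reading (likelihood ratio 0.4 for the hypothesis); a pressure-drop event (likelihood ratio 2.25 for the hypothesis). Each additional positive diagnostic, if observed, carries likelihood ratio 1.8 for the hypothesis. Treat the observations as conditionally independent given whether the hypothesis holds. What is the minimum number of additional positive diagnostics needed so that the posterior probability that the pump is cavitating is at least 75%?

5

Prior odds = (1/7)/(6/7) = 1/6.
Combined Bayes factor of the evidence already in hand = 1.4 × 0.4 × 2.25 = 1.26.
Odds after that evidence = (1/6) × 1.26 = 0.21.
Target odds = 0.75/0.25 = 3.
Need 1.8ⁿ ≥ 3 ÷ 0.21 = 100/7.
1.8⁴ = 10.4976 falls short of 100/7 but 1.8⁵ = 18.89568 reaches it, so n = 5.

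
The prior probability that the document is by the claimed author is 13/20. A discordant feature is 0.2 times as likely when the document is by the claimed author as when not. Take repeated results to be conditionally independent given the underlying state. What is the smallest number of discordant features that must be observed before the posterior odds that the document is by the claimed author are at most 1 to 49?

3

Prior odds: 0.65 ÷ 0.35 = 13/7.
Likelihood ratio per discordant feature = 0.2.
Target odds = 1/49.
Require 0.2ⁿ ≤ 1/49 ÷ (13/7) = 1/91.
0.2² = 0.04 is still above 1/91 but 0.2³ = 0.008 is at or below it, so n = 3.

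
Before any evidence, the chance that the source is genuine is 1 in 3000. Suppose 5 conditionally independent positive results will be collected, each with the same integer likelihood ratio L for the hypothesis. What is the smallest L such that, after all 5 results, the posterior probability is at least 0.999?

20

Prior odds = (1/3000)/(2999/3000) = 1/2999.
Target odds = 0.999/0.001 = 999.
Need L⁵ ≥ 999 ÷ (1/2999) = 2996001.
19⁵ = 2476099 < 2996001 ≤ 3200000 = 20⁵, so L = 20.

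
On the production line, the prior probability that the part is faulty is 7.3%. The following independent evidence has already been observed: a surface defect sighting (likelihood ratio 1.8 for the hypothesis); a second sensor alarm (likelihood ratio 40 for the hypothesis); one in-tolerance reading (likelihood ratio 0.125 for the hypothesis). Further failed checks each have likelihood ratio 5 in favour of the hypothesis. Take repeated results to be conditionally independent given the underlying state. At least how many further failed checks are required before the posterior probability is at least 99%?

Prior odds = 0.073/0.927 = 73/927.
Combined Bayes factor of the evidence already in hand = 1.8 × 40 × 0.125 = 9.
Odds after that evidence = (73/927) × 9 = 73/103.
Target odds = 0.99/0.01 = 99.
Need 5ⁿ ≥ 99 ÷ (73/103) = 10197/73.
5³ = 125 falls short of 10197/73 but 5⁴ = 625 reaches it, so n = 4.

4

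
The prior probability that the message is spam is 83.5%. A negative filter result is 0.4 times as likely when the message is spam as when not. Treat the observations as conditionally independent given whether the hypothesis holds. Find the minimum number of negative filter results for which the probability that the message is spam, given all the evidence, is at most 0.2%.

9

Prior odds: 0.835 ÷ 0.165 = 167/33.
Likelihood ratio per negative filter result = 0.4.
Target posterior odds = 0.002/0.998 = 1/499.
Require 0.4ⁿ ≤ 1/499 ÷ (167/33) = 33/83333.
0.4⁸ = 256/390625 is still above 33/83333 but 0.4⁹ = 512/1953125 is at or below it, so n = 9.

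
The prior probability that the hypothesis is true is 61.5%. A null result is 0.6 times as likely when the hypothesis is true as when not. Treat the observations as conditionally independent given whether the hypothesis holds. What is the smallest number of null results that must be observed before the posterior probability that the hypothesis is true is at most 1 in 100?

10

Prior odds = 0.615/0.385 = 123/77.
Likelihood ratio per null result = 0.6.
Target posterior odds = 0.01/0.99 = 1/99.
Need (123/77) × 0.6ⁿ ≤ 1/99, i.e. 0.6ⁿ ≤ 7/1107.
0.6⁹ = 19683/1953125 is still above 7/1107 but 0.6¹⁰ = 59049/9765625 is at or below it, so n = 10.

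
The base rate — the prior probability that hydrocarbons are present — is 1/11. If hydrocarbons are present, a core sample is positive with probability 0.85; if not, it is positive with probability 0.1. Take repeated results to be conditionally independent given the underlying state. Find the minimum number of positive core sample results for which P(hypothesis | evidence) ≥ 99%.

4

Prior odds: (1/11) ÷ (10/11) = 0.1.
Likelihood ratio of a positive = 0.85/0.1 = 8.5.
Target odds: 0.99 ÷ 0.01 = 99.
Require 8.5ⁿ ≥ 99 ÷ 0.1 = 990.
8.5³ = 614.125 falls short of 990 but 8.5⁴ = 5220.0625 reaches it, so n = 4.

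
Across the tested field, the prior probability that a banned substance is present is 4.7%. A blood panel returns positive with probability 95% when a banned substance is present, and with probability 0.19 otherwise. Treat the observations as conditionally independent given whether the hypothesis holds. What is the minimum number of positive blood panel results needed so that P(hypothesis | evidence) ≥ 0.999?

7

Prior odds = 0.047/0.953 = 47/953.
Likelihood ratio of a positive result = 0.95/0.19 = 5.
Target odds: 0.999 ÷ 0.001 = 999.
Need (47/953) × 5ⁿ ≥ 999, i.e. 5ⁿ ≥ 952047/47.
5⁶ = 15625 falls short of 952047/47 but 5⁷ = 78125 reaches it, so n = 7.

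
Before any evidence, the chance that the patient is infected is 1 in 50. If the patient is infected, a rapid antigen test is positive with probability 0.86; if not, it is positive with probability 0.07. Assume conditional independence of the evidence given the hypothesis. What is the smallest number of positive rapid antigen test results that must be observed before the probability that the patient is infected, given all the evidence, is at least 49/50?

4

Prior odds: 0.02 ÷ 0.98 = 1/49.
Likelihood ratio of a positive = 0.86/0.07 = 86/7.
Target posterior odds = 0.98/0.02 = 49.
Need (1/49) × (86/7)ⁿ ≥ 49, i.e. (86/7)ⁿ ≥ 2401.
(86/7)³ = 636056/343 falls short of 2401 but (86/7)⁴ = 54700816/2401 reaches it, so n = 4.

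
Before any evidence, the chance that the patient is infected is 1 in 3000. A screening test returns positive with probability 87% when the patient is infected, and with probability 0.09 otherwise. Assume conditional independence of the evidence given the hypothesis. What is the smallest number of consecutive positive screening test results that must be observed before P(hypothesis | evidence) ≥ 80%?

5

Prior odds: (1/3000) ÷ (2999/3000) = 1/2999.
Likelihood ratio of a positive result = 0.87/0.09 = 29/3.
Target odds: 0.8 ÷ 0.2 = 4.
Need (1/2999) × (29/3)ⁿ ≥ 4, i.e. (29/3)ⁿ ≥ 11996.
(29/3)⁴ = 707281/81 falls short of 11996 but (29/3)⁵ = 20511149/243 reaches it, so n = 5.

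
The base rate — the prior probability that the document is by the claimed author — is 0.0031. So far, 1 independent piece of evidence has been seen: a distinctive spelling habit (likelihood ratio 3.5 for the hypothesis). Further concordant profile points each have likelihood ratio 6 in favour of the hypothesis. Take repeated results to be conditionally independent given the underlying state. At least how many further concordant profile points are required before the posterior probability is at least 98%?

Prior odds = 0.0031/0.9969 = 31/9969.
Bayes factor of the evidence already in hand = 3.5.
Odds after that evidence = (31/9969) × 3.5 = 217/19938.
Target odds = 0.98/0.02 = 49.
Need 6ⁿ ≥ 49 ÷ (217/19938) = 139566/31.
6⁴ = 1296 falls short of 139566/31 but 6⁵ = 7776 reaches it, so n = 5.

5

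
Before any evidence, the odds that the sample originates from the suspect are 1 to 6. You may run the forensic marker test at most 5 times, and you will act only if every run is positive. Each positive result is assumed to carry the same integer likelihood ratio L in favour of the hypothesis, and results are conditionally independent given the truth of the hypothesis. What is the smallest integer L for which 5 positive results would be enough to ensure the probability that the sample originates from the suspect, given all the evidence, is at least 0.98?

Prior odds = 1/6.
Target odds = 0.98/0.02 = 49.
Need L⁵ ≥ 49 ÷ (1/6) = 294.
3⁵ = 243 < 294 ≤ 1024 = 4⁵, so L = 4.

4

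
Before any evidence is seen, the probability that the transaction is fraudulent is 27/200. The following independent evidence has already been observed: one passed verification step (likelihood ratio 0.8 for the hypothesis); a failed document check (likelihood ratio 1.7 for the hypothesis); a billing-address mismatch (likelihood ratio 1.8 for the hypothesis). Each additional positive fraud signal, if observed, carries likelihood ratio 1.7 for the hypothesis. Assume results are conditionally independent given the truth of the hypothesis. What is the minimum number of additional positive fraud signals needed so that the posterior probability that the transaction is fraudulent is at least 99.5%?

12

Prior odds = 0.135/0.865 = 27/173.
Combined Bayes factor of the evidence already in hand = 0.8 × 1.7 × 1.8 = 2.448.
Odds after that evidence = (27/173) × 2.448 = 8262/21625.
Target odds = 0.995/0.005 = 199.
Need 1.7ⁿ ≥ 199 ÷ (8262/21625) = 4303375/8262.
1.7¹¹ ≈342.719 falls short of 4303375/8262 but 1.7¹² ≈582.622 reaches it, so n = 12.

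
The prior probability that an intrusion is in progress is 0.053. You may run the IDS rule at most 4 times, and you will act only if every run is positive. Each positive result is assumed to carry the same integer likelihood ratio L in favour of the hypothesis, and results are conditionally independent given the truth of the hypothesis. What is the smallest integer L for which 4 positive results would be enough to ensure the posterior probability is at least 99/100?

Prior odds = 0.053/0.947 = 53/947.
Target odds = 0.99/0.01 = 99.
Need L⁴ ≥ 99 ÷ (53/947) = 93753/53.
6⁴ = 1296 < 93753/53 ≤ 2401 = 7⁴, so L = 7.

7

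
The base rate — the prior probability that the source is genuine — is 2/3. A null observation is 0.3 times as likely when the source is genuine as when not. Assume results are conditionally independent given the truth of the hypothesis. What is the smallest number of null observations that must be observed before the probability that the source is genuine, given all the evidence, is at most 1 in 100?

5

Prior odds: (2/3) ÷ (1/3) = 2.
Likelihood ratio per null observation = 0.3.
Target posterior odds = 0.01/0.99 = 1/99.
Need 2 × 0.3ⁿ ≤ 1/99, i.e. 0.3ⁿ ≤ 1/198.
0.3⁴ = 0.0081 is still above 1/198 but 0.3⁵ = 243/100000 is at or below it, so n = 5.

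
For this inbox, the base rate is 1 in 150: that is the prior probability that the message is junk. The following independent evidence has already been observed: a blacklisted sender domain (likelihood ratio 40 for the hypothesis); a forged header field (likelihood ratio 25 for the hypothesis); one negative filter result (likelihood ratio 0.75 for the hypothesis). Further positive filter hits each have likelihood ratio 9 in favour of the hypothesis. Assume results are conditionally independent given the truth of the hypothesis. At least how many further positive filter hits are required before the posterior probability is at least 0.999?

3

Prior odds = (1/150)/(149/150) = 1/149.
Combined Bayes factor of the evidence already in hand = 40 × 25 × 0.75 = 750.
Odds after that evidence = (1/149) × 750 = 750/149.
Target odds = 0.999/0.001 = 999.
Need 9ⁿ ≥ 999 ÷ (750/149) = 198.468.
9² = 81 falls short of 198.468 but 9³ = 729 reaches it, so n = 3.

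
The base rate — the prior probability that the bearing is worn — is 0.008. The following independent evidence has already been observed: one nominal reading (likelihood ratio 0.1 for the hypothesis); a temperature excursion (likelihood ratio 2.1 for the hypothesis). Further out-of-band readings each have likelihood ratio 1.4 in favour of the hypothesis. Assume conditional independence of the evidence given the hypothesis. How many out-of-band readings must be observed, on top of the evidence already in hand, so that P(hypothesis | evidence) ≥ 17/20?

Prior odds = 0.008/0.992 = 1/124.
Combined Bayes factor of the evidence already in hand = 0.1 × 2.1 = 0.21.
Odds after that evidence = (1/124) × 0.21 = 21/12400.
Target odds = 0.85/0.15 = 17/3.
Need 1.4ⁿ ≥ 17/3 ÷ (21/12400) = 210800/63.
1.4²⁴ ≈3214.2 falls short of 210800/63 but 1.4²⁵ ≈4499.88 reaches it, so n = 25.

25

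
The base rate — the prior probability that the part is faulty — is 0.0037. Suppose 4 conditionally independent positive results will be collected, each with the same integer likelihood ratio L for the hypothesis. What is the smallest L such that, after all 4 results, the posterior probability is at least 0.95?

9

Prior odds = 0.0037/0.9963 = 37/9963.
Target odds = 0.95/0.05 = 19.
Need L⁴ ≥ 19 ÷ (37/9963) = 189297/37.
8⁴ = 4096 < 189297/37 ≤ 6561 = 9⁴, so L = 9.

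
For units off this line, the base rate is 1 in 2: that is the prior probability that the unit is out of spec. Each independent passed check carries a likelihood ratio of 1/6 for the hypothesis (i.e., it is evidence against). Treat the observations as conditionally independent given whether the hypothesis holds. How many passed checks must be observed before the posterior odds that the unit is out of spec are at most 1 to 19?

2

Prior odds: 0.5 ÷ 0.5 = 1.
Likelihood ratio per passed check = 1/6.
Target odds = 1/19.
Require (1/6)ⁿ ≤ 1/19 ÷ 1 = 1/19.
(1/6)¹ = 1/6 is still above 1/19 but (1/6)² = 1/36 is at or below it, so n = 2.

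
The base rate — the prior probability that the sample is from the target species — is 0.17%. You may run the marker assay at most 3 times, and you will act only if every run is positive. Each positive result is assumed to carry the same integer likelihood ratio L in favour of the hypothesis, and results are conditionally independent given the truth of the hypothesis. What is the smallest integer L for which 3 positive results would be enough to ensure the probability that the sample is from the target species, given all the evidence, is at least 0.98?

31

Prior odds = 0.0017/0.9983 = 17/9983.
Target odds = 0.98/0.02 = 49.
Need L³ ≥ 49 ÷ (17/9983) = 489167/17.
30³ = 27000 < 489167/17 ≤ 29791 = 31³, so L = 31.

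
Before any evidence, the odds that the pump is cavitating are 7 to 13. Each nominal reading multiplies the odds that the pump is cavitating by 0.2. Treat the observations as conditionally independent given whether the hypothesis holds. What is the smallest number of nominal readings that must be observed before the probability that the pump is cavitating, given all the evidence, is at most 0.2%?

4

Prior odds = 7/13.
Likelihood ratio per nominal reading = 0.2.
Target posterior odds = 0.002/0.998 = 1/499.
Require 0.2ⁿ ≤ 1/499 ÷ (7/13) = 13/3493.
0.2³ = 0.008 is still above 13/3493 but 0.2⁴ = 0.0016 is at or below it, so n = 4.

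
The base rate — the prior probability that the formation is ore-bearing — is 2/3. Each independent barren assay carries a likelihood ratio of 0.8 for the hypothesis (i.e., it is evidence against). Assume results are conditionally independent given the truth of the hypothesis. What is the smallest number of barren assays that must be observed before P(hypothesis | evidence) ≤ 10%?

13

Prior odds: (2/3) ÷ (1/3) = 2.
Likelihood ratio per barren assay = 0.8.
Target posterior odds = 0.1/0.9 = 1/9.
Require 0.8ⁿ ≤ 1/9 ÷ 2 = 1/18.
0.8¹² = 16777216/244140625 is still above 1/18 but 0.8¹³ ≈0.0549756 is at or below it, so n = 13.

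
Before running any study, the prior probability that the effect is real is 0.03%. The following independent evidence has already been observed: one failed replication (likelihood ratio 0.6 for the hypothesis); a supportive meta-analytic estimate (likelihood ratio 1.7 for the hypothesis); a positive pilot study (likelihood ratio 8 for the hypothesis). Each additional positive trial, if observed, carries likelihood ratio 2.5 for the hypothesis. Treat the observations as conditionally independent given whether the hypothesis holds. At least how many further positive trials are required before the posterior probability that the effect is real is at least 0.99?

Prior odds = 0.0003/0.9997 = 3/9997.
Combined Bayes factor of the evidence already in hand = 0.6 × 1.7 × 8 = 8.16.
Odds after that evidence = (3/9997) × 8.16 = 612/249925.
Target odds = 0.99/0.01 = 99.
Need 2.5ⁿ ≥ 99 ÷ (612/249925) = 2749175/68.
2.5¹¹ = 48828125/2048 falls short of 2749175/68 but 2.5¹² = 244140625/4096 reaches it, so n = 12.

12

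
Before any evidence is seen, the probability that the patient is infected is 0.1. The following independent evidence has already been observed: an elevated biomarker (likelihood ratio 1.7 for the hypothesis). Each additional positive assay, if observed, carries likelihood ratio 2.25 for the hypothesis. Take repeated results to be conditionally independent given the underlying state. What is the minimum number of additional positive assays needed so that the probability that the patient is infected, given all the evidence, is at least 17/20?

5

Prior odds = 0.1/0.9 = 1/9.
Bayes factor of the evidence already in hand = 1.7.
Odds after that evidence = (1/9) × 1.7 = 17/90.
Target odds = 0.85/0.15 = 17/3.
Need 2.25ⁿ ≥ 17/3 ÷ (17/90) = 30.
2.25⁴ = 25.62890625 falls short of 30 but 2.25⁵ = 59049/1024 reaches it, so n = 5.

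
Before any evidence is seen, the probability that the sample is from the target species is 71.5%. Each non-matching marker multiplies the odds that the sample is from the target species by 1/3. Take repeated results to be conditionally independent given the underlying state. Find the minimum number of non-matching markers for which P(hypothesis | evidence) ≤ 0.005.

Prior odds = 0.715/0.285 = 143/57.
Likelihood ratio per non-matching marker = 1/3.
Target posterior odds = 0.005/0.995 = 1/199.
Require (1/3)ⁿ ≤ 1/199 ÷ (143/57) = 57/28457.
(1/3)⁵ = 1/243 is still above 57/28457 but (1/3)⁶ = 1/729 is at or below it, so n = 6.

6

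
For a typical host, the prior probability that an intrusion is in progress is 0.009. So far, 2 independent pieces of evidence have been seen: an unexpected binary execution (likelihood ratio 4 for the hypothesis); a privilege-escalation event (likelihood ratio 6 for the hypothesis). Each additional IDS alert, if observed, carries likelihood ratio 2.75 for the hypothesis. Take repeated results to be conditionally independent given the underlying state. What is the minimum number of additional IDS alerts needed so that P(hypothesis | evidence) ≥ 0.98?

Prior odds = 0.009/0.991 = 9/991.
Combined Bayes factor of the evidence already in hand = 4 × 6 = 24.
Odds after that evidence = (9/991) × 24 = 216/991.
Target odds = 0.98/0.02 = 49.
Need 2.75ⁿ ≥ 49 ÷ (216/991) = 48559/216.
2.75⁵ = 161051/1024 falls short of 48559/216 but 2.75⁶ = 1771561/4096 reaches it, so n = 6.

6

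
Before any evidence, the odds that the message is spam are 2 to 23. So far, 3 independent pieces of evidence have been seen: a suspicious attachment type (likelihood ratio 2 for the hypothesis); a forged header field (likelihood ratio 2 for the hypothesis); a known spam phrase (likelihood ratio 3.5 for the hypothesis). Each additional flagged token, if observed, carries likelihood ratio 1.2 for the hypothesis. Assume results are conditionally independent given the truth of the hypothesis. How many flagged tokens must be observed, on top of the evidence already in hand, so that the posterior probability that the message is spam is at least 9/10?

11

Prior odds = 2/23.
Combined Bayes factor of the evidence already in hand = 2 × 2 × 3.5 = 14.
Odds after that evidence = (2/23) × 14 = 28/23.
Target odds = 0.9/0.1 = 9.
Need 1.2ⁿ ≥ 9 ÷ (28/23) = 207/28.
1.2¹⁰ = 60466176/9765625 falls short of 207/28 but 1.2¹¹ = 362797056/48828125 reaches it, so n = 11.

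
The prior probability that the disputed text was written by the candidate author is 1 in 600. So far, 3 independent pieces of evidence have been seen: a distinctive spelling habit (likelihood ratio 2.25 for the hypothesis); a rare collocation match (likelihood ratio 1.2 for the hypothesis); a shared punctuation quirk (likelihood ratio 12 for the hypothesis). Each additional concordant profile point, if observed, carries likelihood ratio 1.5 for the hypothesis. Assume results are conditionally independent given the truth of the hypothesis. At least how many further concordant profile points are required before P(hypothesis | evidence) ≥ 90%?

13

Prior odds = (1/600)/(599/600) = 1/599.
Combined Bayes factor of the evidence already in hand = 2.25 × 1.2 × 12 = 32.4.
Odds after that evidence = (1/599) × 32.4 = 162/2995.
Target odds = 0.9/0.1 = 9.
Need 1.5ⁿ ≥ 9 ÷ (162/2995) = 2995/18.
1.5¹² = 531441/4096 falls short of 2995/18 but 1.5¹³ = 1594323/8192 reaches it, so n = 13.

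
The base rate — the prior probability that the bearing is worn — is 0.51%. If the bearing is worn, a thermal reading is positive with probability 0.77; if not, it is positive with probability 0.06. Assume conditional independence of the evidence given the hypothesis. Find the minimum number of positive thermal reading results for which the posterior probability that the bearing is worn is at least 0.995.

Prior odds: 0.0051 ÷ 0.9949 = 51/9949.
Likelihood ratio of a positive = 0.77/0.06 = 77/6.
Target odds: 0.995 ÷ 0.005 = 199.
Require (77/6)ⁿ ≥ 199 ÷ (51/9949) = 1979851/51.
(77/6)⁴ = 35153041/1296 falls short of 1979851/51 but (77/6)⁵ ≈348095 reaches it, so n = 5.

5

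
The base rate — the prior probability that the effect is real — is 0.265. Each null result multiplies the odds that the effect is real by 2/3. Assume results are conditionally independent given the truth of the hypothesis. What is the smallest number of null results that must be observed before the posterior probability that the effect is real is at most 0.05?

5

Prior odds: 0.265 ÷ 0.735 = 53/147.
Likelihood ratio per null result = 2/3.
Target odds: 0.05 ÷ 0.95 = 1/19.
Need (53/147) × (2/3)ⁿ ≤ 1/19, i.e. (2/3)ⁿ ≤ 147/1007.
(2/3)⁴ = 16/81 is still above 147/1007 but (2/3)⁵ = 32/243 is at or below it, so n = 5.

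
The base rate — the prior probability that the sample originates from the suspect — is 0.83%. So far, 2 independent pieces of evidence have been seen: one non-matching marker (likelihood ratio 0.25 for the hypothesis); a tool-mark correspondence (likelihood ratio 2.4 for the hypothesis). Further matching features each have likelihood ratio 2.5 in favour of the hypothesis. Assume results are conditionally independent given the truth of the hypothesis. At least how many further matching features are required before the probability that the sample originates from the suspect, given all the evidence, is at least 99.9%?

14

Prior odds = 0.0083/0.9917 = 83/9917.
Combined Bayes factor of the evidence already in hand = 0.25 × 2.4 = 0.6.
Odds after that evidence = (83/9917) × 0.6 = 249/49585.
Target odds = 0.999/0.001 = 999.
Need 2.5ⁿ ≥ 999 ÷ (249/49585) = 16511805/83.
2.5¹³ ≈149012 falls short of 16511805/83 but 2.5¹⁴ ≈372529 reaches it, so n = 14.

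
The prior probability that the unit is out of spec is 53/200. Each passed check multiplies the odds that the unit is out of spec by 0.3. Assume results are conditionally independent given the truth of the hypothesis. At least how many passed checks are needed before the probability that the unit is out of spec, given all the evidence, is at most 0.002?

Prior odds: 0.265 ÷ 0.735 = 53/147.
Likelihood ratio per passed check = 0.3.
Target posterior odds = 0.002/0.998 = 1/499.
Require 0.3ⁿ ≤ 1/499 ÷ (53/147) = 147/26447.
0.3⁴ = 0.0081 is still above 147/26447 but 0.3⁵ = 243/100000 is at or below it, so n = 5.

5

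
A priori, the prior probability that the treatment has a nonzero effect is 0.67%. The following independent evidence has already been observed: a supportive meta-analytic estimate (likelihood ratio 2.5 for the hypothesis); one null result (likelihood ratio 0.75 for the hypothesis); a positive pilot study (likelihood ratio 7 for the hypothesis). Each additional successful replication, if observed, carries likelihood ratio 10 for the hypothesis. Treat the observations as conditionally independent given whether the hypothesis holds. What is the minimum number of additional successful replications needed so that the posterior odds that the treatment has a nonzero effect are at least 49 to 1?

Prior odds = 0.0067/0.9933 = 67/9933.
Combined Bayes factor of the evidence already in hand = 2.5 × 0.75 × 7 = 13.125.
Odds after that evidence = (67/9933) × 13.125 = 335/3784.
Target odds = 49.
Need 10ⁿ ≥ 49 ÷ (335/3784) = 185416/335.
10² = 100 falls short of 185416/335 but 10³ = 1000 reaches it, so n = 3.

3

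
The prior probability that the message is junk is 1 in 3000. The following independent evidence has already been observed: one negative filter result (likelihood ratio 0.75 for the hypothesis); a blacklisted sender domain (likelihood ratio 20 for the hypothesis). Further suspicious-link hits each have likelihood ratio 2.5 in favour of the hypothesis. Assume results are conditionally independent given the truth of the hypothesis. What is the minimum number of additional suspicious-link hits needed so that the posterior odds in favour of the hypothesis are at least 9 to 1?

9

Prior odds = (1/3000)/(2999/3000) = 1/2999.
Combined Bayes factor of the evidence already in hand = 0.75 × 20 = 15.
Odds after that evidence = (1/2999) × 15 = 15/2999.
Target odds = 9.
Need 2.5ⁿ ≥ 9 ÷ (15/2999) = 1799.4.
2.5⁸ = 390625/256 falls short of 1799.4 but 2.5⁹ = 1953125/512 reaches it, so n = 9.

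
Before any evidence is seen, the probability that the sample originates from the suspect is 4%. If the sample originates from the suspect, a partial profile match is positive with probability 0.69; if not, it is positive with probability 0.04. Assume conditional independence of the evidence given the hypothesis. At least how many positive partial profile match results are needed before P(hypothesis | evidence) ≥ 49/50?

3

Prior odds: 0.04 ÷ 0.96 = 1/24.
Likelihood ratio of a positive = 0.69/0.04 = 17.25.
Target posterior odds = 0.98/0.02 = 49.
Need (1/24) × 17.25ⁿ ≥ 49, i.e. 17.25ⁿ ≥ 1176.
17.25² = 297.5625 falls short of 1176 but 17.25³ = 5132.953125 reaches it, so n = 3.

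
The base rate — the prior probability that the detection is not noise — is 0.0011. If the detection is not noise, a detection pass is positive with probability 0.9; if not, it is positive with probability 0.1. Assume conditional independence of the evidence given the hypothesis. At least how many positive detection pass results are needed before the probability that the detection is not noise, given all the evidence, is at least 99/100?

Prior odds = 0.0011/0.9989 = 11/9989.
Likelihood ratio of a positive = 0.9/0.1 = 9.
Target odds: 0.99 ÷ 0.01 = 99.
Need (11/9989) × 9ⁿ ≥ 99, i.e. 9ⁿ ≥ 89901.
9⁵ = 59049 falls short of 89901 but 9⁶ = 531441 reaches it, so n = 6.

6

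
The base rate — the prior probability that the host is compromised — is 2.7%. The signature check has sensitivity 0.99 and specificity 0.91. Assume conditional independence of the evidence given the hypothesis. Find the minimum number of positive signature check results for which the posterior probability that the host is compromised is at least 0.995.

Prior odds = 0.027/0.973 = 27/973.
False-positive rate = 1 − 0.91 = 0.09; likelihood ratio of a positive = 0.99/0.09 = 11.
Target odds: 0.995 ÷ 0.005 = 199.
Need (27/973) × 11ⁿ ≥ 199, i.e. 11ⁿ ≥ 193627/27.
11³ = 1331 falls short of 193627/27 but 11⁴ = 14641 reaches it, so n = 4.

4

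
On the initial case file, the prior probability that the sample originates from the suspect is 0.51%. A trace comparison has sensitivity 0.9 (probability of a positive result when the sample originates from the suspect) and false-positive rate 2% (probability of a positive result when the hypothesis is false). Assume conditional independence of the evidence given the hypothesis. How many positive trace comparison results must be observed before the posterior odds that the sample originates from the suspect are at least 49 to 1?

Prior odds = 0.0051/0.9949 = 51/9949.
Likelihood ratio of a positive result = 0.9/0.02 = 45.
Target odds = 49.
Require 45ⁿ ≥ 49 ÷ (51/9949) = 487501/51.
45² = 2025 falls short of 487501/51 but 45³ = 91125 reaches it, so n = 3.

3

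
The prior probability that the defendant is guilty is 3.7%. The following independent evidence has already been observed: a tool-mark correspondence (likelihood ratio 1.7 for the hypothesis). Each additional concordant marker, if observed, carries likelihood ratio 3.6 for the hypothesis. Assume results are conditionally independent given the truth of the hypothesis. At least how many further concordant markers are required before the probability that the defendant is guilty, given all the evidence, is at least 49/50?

Prior odds = 0.037/0.963 = 37/963.
Bayes factor of the evidence already in hand = 1.7.
Odds after that evidence = (37/963) × 1.7 = 629/9630.
Target odds = 0.98/0.02 = 49.
Need 3.6ⁿ ≥ 49 ÷ (629/9630) = 471870/629.
3.6⁵ = 604.66176 falls short of 471870/629 but 3.6⁶ = 34012224/15625 reaches it, so n = 6.

6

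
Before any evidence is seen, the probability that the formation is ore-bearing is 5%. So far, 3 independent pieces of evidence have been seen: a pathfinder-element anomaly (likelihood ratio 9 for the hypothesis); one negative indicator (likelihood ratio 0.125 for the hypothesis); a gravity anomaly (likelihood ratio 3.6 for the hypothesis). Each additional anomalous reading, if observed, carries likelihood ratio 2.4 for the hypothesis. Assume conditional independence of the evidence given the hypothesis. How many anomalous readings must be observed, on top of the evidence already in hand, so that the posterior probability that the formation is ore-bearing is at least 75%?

4

Prior odds = 0.05/0.95 = 1/19.
Combined Bayes factor of the evidence already in hand = 9 × 0.125 × 3.6 = 4.05.
Odds after that evidence = (1/19) × 4.05 = 81/380.
Target odds = 0.75/0.25 = 3.
Need 2.4ⁿ ≥ 3 ÷ (81/380) = 380/27.
2.4³ = 13.824 falls short of 380/27 but 2.4⁴ = 33.1776 reaches it, so n = 4.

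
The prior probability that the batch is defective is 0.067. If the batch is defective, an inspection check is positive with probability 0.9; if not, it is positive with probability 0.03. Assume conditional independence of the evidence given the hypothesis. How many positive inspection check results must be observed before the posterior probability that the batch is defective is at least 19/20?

2

Prior odds = 0.067/0.933 = 67/933.
Likelihood ratio of a positive = 0.9/0.03 = 30.
Target posterior odds = 0.95/0.05 = 19.
Need (67/933) × 30ⁿ ≥ 19, i.e. 30ⁿ ≥ 17727/67.
30¹ = 30 falls short of 17727/67 but 30² = 900 reaches it, so n = 2.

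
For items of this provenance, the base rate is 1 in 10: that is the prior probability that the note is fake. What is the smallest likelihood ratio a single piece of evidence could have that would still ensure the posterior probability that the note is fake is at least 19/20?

Prior odds = 0.1/0.9 = 1/9.
Target odds = 0.95/0.05 = 19.
Required Bayes factor = 19 ÷ (1/9) = 171.

171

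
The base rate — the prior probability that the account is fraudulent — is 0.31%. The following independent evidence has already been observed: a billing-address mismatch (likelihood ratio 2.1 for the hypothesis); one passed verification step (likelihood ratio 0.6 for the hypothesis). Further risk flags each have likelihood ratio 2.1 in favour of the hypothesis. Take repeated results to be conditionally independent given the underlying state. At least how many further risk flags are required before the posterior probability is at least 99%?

14

Prior odds = 0.0031/0.9969 = 31/9969.
Combined Bayes factor of the evidence already in hand = 2.1 × 0.6 = 1.26.
Odds after that evidence = (31/9969) × 1.26 = 651/166150.
Target odds = 0.99/0.01 = 99.
Need 2.1ⁿ ≥ 99 ÷ (651/166150) = 5482950/217.
2.1¹³ ≈15447.2 falls short of 5482950/217 but 2.1¹⁴ ≈32439.2 reaches it, so n = 14.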